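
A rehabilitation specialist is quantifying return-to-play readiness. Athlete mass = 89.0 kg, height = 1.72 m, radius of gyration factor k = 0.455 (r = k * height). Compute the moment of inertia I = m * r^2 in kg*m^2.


r = k * height = 0.455 * 1.72 = 0.7826 m
r^2 = 0.7826^2 = 0.612463
I = 89.0 * 0.612463 = 54.509 kg*m^2

54.509 kg*m^2


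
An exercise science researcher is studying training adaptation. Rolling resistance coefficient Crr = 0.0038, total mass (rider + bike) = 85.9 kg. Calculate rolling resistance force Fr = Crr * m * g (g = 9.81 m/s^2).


Fr = Crr * m * g
= 0.0038 * 85.9 * 9.81
= 3.202 N

3.202 N


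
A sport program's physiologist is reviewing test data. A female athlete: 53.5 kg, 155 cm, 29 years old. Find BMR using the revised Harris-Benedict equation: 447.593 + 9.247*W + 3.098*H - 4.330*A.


Intercept = 447.593
Weight contribution = 9.247 * 53.5 = 494.7145
Height contribution = 3.098 * 155 = 480.19
Age contribution = 4.33 * 29 = 125.57
BMR = 447.593 + 494.7145 + 480.19 - 125.57
= 1296.93 kcal/day

1296.93 kcal/day


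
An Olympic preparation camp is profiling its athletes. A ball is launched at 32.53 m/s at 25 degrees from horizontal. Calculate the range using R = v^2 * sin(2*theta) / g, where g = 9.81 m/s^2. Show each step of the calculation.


sin(2 * 25) = sin(50) = 0.766044
v^2 = 32.53^2 = 1058.2009
R = 1058.2009 * 0.766044 / 9.81
= 82.633 m

82.633 m


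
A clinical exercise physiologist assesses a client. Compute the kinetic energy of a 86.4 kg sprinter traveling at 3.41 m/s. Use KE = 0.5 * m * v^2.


Velocity squared = 11.6281
KE = 0.5 * 86.4 * 11.6281 = 502.33 J

502.33 J


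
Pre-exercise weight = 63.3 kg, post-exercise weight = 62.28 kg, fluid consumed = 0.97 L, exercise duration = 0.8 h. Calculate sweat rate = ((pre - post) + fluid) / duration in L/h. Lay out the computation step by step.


Weight loss = 63.3 - 62.28 = 1.02 kg (approx L)
Total sweat = 1.02 + 0.97 = 1.99 L
Sweat rate = 1.99 / 0.8 = 2.488 L/h

2.488 L/h


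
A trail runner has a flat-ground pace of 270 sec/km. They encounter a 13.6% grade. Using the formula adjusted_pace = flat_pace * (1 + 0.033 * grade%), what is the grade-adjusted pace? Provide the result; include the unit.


Grade factor = 1 + 0.033 * 13.6 = 1.4488
Adjusted = 270 * 1.4488 = 391.18 sec/km

391.18 s/km


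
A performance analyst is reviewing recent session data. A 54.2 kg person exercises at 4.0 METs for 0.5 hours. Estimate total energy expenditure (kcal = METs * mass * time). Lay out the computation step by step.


Energy = METs * mass(kg) * time(h)
= 4.0 * 54.2 * 0.5
= 108.4 kcal

108.4 kcal


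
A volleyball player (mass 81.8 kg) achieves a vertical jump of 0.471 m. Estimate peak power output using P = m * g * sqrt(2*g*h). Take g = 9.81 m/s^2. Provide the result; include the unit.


2 * g * h = 2 * 9.81 * 0.471 = 9.24102
sqrt(9.24102) = 3.039905 m/s
P = 81.8 * 9.81 * 3.039905 = 2439.4 W

2439.4 W


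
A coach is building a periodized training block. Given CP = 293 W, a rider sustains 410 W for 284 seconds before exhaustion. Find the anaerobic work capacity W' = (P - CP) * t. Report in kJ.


Excess power = 410 - 293 = 117 W
Work above CP = 117 * 284 = 33228 J
W' = 33.228 kJ

33.228 kJ


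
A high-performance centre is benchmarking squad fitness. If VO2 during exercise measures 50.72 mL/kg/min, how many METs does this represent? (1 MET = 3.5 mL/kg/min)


METs = VO2 / 3.5 = 50.72 / 3.5 = 14.49

14.49 METs


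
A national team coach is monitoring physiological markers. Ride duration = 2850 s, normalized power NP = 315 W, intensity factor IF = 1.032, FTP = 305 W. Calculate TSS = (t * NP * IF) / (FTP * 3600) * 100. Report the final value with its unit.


Numerator = 2850 * 315 * 1.032 = 926478.0
Denominator = 305 * 3600 = 1098000
TSS = 926478.0 / 1098000 * 100
= 84.38

84.38 TSS


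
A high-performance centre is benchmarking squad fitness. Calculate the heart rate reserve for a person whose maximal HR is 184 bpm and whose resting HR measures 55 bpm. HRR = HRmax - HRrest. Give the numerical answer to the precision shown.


HRmax = 184 bpm
HRrest = 55 bpm
HRR = 184 - 55 = 129 bpm

129 bpm


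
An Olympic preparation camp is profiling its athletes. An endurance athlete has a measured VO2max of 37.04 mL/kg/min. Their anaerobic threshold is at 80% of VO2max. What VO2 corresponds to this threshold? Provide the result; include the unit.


Anaerobic threshold VO2 = VO2max * 80%
= 37.04 * 0.8
= 29.63 mL/kg/min

29.63 mL/kg/min


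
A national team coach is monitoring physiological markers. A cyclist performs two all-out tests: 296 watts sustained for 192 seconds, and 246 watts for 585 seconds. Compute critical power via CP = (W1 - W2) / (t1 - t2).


W1 = P1 * t1 = 296 * 192 = 56832 J
W2 = P2 * t2 = 246 * 585 = 143910 J
CP = (56832 - 143910) / (192 - 585)
= 221.57 W

221.57 W


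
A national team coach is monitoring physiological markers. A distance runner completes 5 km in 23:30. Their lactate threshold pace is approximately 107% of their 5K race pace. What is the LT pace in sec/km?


Convert to seconds: 23 min 30 s = 1410 s
Pace per km = 1410 / 5 = 282.0 s/km
LT pace = 282.0 * 1.07 = 301.74 s/km

301.74 s/km


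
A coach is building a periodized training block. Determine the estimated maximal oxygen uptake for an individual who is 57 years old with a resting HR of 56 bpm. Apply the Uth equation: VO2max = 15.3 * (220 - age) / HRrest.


HRmax = 220 - 57 = 163
VO2max = 15.3 * (163 / 56)
= 15.3 * 2.9107
= 44.53 mL/kg/min

44.53 mL/kg/min


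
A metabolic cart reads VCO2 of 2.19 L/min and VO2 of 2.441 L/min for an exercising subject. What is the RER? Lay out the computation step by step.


RER = VCO2 / VO2 = 2.19 / 2.441 = 0.8972

0.8972


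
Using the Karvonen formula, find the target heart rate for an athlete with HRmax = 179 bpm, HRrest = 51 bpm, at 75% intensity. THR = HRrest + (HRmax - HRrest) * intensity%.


HRR = 179 - 51 = 128
THR = 51 + 128 * 0.75
= 51 + 96.0
= 147.0 bpm

147.0 bpm


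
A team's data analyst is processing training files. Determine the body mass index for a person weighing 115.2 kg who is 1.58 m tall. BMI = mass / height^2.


BMI = mass / height^2
= 115.2 / 1.58^2
= 115.2 / 2.4964
= 46.15 kg/m^2

46.15 kg/m^2


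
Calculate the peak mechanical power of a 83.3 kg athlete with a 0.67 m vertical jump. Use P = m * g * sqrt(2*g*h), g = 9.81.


First, sqrt(2gh) = sqrt(2 * 9.81 * 0.67)
= sqrt(13.1454) = 3.625659 m/s
Power = 83.3 * 9.81 * 3.625659 = 2962.79 W

2962.79 W


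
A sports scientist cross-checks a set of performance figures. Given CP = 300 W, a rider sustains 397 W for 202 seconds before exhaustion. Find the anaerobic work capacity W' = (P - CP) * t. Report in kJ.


Excess power = 397 - 300 = 97 W
Work above CP = 97 * 202 = 19594 J
W' = 19.594 kJ

19.594 kJ


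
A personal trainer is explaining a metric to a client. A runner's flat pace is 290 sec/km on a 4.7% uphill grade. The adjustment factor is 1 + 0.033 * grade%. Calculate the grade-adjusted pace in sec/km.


Factor = 1 + 0.033 * 4.7 = 1.1551
Adjusted pace = 290 * 1.1551
= 334.98 sec/km

334.98 s/km


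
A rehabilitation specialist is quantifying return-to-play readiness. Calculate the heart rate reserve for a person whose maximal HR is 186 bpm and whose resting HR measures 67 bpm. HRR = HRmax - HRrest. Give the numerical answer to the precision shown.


HRmax = 186 bpm
HRrest = 67 bpm
HRR = 186 - 67 = 119 bpm

119 bpm


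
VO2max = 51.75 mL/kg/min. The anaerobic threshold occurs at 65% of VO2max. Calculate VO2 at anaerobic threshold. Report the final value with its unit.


AT fraction = 65 / 100 = 0.65
AT VO2 = 51.75 * 0.65
= 33.64 mL/kg/min

33.64 mL/kg/min


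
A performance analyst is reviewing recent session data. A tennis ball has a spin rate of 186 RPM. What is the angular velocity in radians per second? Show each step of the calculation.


Convert RPM to rad/s: multiply by 2*pi and divide by 60
omega = 186 * 2 * pi / 60
= 19.478 rad/s

19.478 rad/s


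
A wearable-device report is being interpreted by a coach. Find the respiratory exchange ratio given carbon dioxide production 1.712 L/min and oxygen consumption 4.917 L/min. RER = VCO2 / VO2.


VCO2 = 1.712 L/min
VO2 = 4.917 L/min
RER = 1.712 / 4.917 = 0.3482

0.3482


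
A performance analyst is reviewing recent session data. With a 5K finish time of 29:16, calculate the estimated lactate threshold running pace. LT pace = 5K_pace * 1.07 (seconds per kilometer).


Race duration = 1756 s for 5 km
Average pace = 1756 / 5 = 351.2 s/km
LT pace = 351.2 * 1.07
= 375.78 s/km

375.78 s/km


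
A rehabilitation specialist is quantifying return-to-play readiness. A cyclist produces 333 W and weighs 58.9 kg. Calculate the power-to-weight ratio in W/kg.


P/W = power / mass
= 333 / 58.9
= 5.654 W/kg

5.654 W/kg


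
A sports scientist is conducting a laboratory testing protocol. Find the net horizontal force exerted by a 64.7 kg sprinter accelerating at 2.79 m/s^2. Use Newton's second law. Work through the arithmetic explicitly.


Newton's second law: F = m * a
F = 64.7 * 2.79 = 180.51 N

180.51 N


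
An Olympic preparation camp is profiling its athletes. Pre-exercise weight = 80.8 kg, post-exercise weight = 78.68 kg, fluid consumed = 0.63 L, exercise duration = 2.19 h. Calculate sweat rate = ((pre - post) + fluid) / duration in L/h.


Weight loss = 80.8 - 78.68 = 2.12 kg (approx L)
Total sweat = 2.12 + 0.63 = 2.75 L
Sweat rate = 2.75 / 2.19 = 1.256 L/h

1.256 L/h


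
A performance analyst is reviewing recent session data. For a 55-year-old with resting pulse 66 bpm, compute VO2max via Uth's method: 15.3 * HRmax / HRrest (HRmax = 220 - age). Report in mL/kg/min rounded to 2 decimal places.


Step 1: HRmax = 220 - 55 = 165 bpm
Step 2: Ratio = 165 / 66 = 2.5
Step 3: VO2max = 15.3 * 2.5 = 38.25 mL/kg/min

38.25 mL/kg/min


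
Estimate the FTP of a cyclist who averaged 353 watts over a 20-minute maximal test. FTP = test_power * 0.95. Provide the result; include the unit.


FTP = 353 * 0.95 = 335.35 W

335.35 W


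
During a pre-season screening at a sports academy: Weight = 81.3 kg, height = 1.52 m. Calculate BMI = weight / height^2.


height^2 = 1.52^2 = 2.3104
BMI = 81.3 / 2.3104 = 35.19 kg/m^2

35.19 kg/m^2


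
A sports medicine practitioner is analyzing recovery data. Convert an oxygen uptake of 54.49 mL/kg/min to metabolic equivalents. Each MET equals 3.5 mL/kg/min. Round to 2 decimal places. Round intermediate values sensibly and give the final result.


One MET = 3.5 mL/kg/min
Number of METs = 54.49 / 3.5
= 15.57 METs

15.57 METs


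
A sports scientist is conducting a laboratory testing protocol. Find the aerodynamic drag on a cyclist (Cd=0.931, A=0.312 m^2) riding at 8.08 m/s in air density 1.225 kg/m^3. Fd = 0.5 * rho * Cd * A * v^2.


Fd = 0.5 * 1.225 * 0.931 * 0.312 * 8.08^2
= 0.5 * 1.225 * 0.931 * 0.312 * 65.2864
= 11.615 N

11.615 N


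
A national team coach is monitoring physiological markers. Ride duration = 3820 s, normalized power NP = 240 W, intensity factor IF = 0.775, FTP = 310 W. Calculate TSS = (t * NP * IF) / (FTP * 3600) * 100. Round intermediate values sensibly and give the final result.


Numerator = 3820 * 240 * 0.775 = 710520.0
Denominator = 310 * 3600 = 1116000
TSS = 710520.0 / 1116000 * 100
= 63.67

63.67 TSS


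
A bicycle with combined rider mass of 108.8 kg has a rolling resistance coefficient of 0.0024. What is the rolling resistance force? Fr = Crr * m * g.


Fr = 0.0024 * 108.8 * 9.81
= 0.26112 * 9.81
= 2.562 N

2.562 N


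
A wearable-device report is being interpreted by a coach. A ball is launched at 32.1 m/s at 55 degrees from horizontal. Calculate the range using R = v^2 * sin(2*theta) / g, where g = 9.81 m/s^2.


sin(2 * 55) = sin(110) = 0.939693
v^2 = 32.1^2 = 1030.41
R = 1030.41 * 0.939693 / 9.81
= 98.702 m

98.702 m


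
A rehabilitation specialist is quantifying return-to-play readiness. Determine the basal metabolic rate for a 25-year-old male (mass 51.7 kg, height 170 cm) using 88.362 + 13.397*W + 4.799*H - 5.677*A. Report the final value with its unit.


BMR = 88.362 + 13.397*51.7 + 4.799*170 - 5.677*25
= 1454.89 kcal/day

1454.89 kcal/day


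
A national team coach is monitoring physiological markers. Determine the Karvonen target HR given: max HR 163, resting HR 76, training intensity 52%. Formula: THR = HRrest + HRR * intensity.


HRR = HRmax - HRrest = 163 - 76 = 87
THR = 76 + 87 * 0.52
= 121.24 bpm

121.24 bpm


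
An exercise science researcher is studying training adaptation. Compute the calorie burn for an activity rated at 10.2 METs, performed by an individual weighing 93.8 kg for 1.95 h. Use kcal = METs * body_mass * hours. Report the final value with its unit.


Product of METs and mass = 10.2 * 93.8 = 956.76
Total kcal = 956.76 * 1.95 = 1865.68 kcal

1865.68 kcal


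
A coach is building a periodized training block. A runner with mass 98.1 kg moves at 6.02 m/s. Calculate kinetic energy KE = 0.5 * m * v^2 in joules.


v^2 = 6.02^2 = 36.2404
KE = 0.5 * 98.1 * 36.2404
= 1777.59 J

1777.59 J


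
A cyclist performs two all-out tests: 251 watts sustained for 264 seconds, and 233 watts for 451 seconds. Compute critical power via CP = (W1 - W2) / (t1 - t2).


W1 = P1 * t1 = 251 * 264 = 66264 J
W2 = P2 * t2 = 233 * 451 = 105083 J
CP = (66264 - 105083) / (264 - 451)
= 207.59 W

207.59 W


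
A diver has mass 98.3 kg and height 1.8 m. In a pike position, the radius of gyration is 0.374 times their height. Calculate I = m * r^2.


r = 0.374 * 1.8 = 0.6732 m
I = m * r^2 = 98.3 * 0.453198 = 44.549 kg*m^2

44.549 kg*m^2


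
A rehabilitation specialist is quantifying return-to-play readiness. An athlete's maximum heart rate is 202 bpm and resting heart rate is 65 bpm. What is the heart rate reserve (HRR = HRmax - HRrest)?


HRR = HRmax - HRrest
= 202 - 65
= 137 bpm

137 bpm


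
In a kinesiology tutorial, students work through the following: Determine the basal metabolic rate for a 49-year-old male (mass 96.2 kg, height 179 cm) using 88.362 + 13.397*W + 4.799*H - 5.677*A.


BMR = 88.362 + 13.397*96.2 + 4.799*179 - 5.677*49
= 1958.0 kcal/day

1958.0 kcal/day


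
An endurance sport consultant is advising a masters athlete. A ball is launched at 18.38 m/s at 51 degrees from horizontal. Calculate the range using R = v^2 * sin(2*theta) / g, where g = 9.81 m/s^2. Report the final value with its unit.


sin(2 * 51) = sin(102) = 0.978148
v^2 = 18.38^2 = 337.8244
R = 337.8244 * 0.978148 / 9.81
= 33.684 m

33.684 m


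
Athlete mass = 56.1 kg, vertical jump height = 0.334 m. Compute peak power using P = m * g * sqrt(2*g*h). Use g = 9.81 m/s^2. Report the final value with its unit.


sqrt(2 * 9.81 * 0.334) = sqrt(6.55308) = 2.559898 m/s
P = 56.1 * 9.81 * 2.559898
= 1408.82 W

1408.82 W


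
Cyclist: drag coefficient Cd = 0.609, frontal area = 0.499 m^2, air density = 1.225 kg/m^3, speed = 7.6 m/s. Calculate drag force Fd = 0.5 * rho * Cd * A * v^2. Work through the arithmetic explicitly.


v^2 = 7.6^2 = 57.76
Fd = 0.5 * 1.225 * 0.609 * 0.499 * 57.76
= 10.751 N

10.751 N


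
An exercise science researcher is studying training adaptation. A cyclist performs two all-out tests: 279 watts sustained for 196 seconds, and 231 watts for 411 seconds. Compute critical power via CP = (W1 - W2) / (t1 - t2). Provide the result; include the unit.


W1 = P1 * t1 = 279 * 196 = 54684 J
W2 = P2 * t2 = 231 * 411 = 94941 J
CP = (54684 - 94941) / (196 - 411)
= 187.24 W

187.24 W


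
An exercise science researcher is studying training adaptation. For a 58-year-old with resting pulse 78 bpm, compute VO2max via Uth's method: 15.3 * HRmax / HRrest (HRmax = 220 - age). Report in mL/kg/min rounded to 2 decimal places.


Step 1: HRmax = 220 - 58 = 162 bpm
Step 2: Ratio = 162 / 78 = 2.0769
Step 3: VO2max = 15.3 * 2.0769 = 31.78 mL/kg/min

31.78 mL/kg/min


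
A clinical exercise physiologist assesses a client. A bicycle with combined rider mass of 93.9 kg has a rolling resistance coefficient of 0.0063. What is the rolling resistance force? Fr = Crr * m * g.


Fr = 0.0063 * 93.9 * 9.81
= 0.59157 * 9.81
= 5.803 N

5.803 N


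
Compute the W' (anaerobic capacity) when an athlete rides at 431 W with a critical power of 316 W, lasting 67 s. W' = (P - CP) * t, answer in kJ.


Above-CP power = 115 W
Duration = 67 s
W' = 115 * 67 = 7705 J
Convert: 7705 / 1000 = 7.705 kJ

7.705 kJ


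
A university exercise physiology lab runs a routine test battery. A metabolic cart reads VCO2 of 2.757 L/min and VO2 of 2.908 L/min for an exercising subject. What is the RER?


RER = VCO2 / VO2 = 2.757 / 2.908 = 0.9481

0.9481


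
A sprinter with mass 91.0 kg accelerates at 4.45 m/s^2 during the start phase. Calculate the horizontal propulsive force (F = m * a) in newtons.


F = m * a
= 91.0 * 4.45
= 404.95 N

404.95 N


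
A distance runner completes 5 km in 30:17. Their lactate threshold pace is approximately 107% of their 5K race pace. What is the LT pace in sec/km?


Convert to seconds: 30 min 17 s = 1817 s
Pace per km = 1817 / 5 = 363.4 s/km
LT pace = 363.4 * 1.07 = 388.84 s/km

388.84 s/km


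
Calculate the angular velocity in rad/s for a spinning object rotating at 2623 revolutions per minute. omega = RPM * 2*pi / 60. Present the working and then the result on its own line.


omega = RPM * 2*pi / 60
= 2623 * 6.28318531 / 60
= 274.68 rad/s

274.68 rad/s


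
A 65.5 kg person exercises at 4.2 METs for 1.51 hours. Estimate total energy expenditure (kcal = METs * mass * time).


Energy = METs * mass(kg) * time(h)
= 4.2 * 65.5 * 1.51
= 415.4 kcal

415.4 kcal


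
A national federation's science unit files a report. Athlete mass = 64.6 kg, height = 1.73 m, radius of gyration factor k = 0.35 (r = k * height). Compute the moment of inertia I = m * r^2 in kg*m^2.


r = k * height = 0.35 * 1.73 = 0.6055 m
r^2 = 0.6055^2 = 0.36663
I = 64.6 * 0.36663 = 23.684 kg*m^2

23.684 kg*m^2


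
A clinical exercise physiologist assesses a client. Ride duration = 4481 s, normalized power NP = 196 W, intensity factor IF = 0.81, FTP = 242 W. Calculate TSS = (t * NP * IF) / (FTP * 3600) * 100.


Numerator = 4481 * 196 * 0.81 = 711403.56
Denominator = 242 * 3600 = 871200
TSS = 711403.56 / 871200 * 100
= 81.66

81.66 TSS


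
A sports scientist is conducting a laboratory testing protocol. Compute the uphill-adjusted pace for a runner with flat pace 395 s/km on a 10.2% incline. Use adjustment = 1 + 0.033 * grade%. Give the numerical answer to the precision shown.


Adjustment factor = 1 + 0.033 * 10.2 = 1.3366
Grade-adjusted pace = 395 * 1.3366 = 527.96 s/km

527.96 s/km


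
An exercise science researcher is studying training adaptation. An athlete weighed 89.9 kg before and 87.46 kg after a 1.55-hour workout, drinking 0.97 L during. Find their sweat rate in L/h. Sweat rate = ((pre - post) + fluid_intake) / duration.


Body mass change = 2.44 kg
Total sweat loss = 2.44 + 0.97 = 3.41 L
Rate = 3.41 / 1.55 = 2.2 L/h

2.2 L/h


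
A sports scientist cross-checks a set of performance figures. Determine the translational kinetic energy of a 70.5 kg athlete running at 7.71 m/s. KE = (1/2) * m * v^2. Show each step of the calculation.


KE = 0.5 * m * v^2
= 0.5 * 70.5 * 7.71^2
= 0.5 * 70.5 * 59.4441
= 2095.4 J

2095.4 J


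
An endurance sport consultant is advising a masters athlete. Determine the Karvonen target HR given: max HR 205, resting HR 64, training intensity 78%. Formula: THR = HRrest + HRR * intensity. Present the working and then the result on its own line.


HRR = HRmax - HRrest = 205 - 64 = 141
THR = 64 + 141 * 0.78
= 173.98 bpm

173.98 bpm


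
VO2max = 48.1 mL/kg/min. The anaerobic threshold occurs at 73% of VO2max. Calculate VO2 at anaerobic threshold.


AT fraction = 73 / 100 = 0.73
AT VO2 = 48.1 * 0.73
= 35.11 mL/kg/min

35.11 mL/kg/min


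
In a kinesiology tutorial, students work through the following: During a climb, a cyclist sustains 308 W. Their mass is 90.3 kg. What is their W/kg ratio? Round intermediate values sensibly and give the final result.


Power-to-weight = 308 W / 90.3 kg
= 3.411 W/kg

3.411 W/kg


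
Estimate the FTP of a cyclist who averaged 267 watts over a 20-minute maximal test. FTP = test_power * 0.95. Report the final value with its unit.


FTP = 267 * 0.95 = 253.65 W

253.65 W


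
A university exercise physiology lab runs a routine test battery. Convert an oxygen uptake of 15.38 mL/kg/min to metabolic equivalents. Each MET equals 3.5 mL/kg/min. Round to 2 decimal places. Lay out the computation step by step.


One MET = 3.5 mL/kg/min
Number of METs = 15.38 / 3.5
= 4.39 METs

4.39 METs


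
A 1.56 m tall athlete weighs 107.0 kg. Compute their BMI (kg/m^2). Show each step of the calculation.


height^2 = 2.4336 m^2
BMI = 107.0 / 2.4336 = 43.97 kg/m^2

43.97 kg/m^2


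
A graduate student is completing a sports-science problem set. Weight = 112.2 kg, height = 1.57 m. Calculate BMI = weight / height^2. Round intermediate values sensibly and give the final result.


height^2 = 1.57^2 = 2.4649
BMI = 112.2 / 2.4649 = 45.52 kg/m^2

45.52 kg/m^2


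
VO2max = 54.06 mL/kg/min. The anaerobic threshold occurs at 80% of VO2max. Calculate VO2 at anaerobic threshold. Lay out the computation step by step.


AT fraction = 80 / 100 = 0.8
AT VO2 = 54.06 * 0.8
= 43.25 mL/kg/min

43.25 mL/kg/min


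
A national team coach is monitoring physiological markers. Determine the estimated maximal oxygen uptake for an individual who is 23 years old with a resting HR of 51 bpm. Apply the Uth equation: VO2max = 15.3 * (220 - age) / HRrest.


HRmax = 220 - 23 = 197
VO2max = 15.3 * (197 / 51)
= 15.3 * 3.8627
= 59.1 mL/kg/min

59.1 mL/kg/min


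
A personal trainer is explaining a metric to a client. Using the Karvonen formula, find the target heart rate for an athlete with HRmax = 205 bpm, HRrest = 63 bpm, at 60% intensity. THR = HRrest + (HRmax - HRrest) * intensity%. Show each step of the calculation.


HRR = 205 - 63 = 142
THR = 63 + 142 * 0.6
= 63 + 85.2
= 148.2 bpm

148.2 bpm


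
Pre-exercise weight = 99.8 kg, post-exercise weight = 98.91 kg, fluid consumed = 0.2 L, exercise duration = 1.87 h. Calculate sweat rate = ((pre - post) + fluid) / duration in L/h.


Weight loss = 99.8 - 98.91 = 0.89 kg (approx L)
Total sweat = 0.89 + 0.2 = 1.09 L
Sweat rate = 1.09 / 1.87 = 0.583 L/h

0.583 L/h


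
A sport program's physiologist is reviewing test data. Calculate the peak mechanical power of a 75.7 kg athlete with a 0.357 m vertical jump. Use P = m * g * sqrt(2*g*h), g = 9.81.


First, sqrt(2gh) = sqrt(2 * 9.81 * 0.357)
= sqrt(7.00434) = 2.646571 m/s
Power = 75.7 * 9.81 * 2.646571 = 1965.39 W

1965.39 W


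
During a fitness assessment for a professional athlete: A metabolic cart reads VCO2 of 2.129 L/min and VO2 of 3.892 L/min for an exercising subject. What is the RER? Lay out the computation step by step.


RER = VCO2 / VO2 = 2.129 / 3.892 = 0.547

0.547


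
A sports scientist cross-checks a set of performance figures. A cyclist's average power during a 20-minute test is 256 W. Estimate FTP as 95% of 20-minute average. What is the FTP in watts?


FTP = 20-min power * 0.95
= 256 * 0.95
= 243.2 W

243.2 W


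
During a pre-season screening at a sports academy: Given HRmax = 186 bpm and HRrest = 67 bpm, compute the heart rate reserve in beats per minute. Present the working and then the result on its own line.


Heart rate reserve = maximum HR minus resting HR
HRR = 186 - 67 = 119 bpm

119 bpm


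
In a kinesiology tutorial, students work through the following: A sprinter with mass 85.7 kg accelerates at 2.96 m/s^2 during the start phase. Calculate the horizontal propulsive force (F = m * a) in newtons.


F = m * a
= 85.7 * 2.96
= 253.67 N

253.67 N


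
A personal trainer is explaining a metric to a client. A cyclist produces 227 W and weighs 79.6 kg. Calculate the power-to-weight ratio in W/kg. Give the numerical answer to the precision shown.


P/W = power / mass
= 227 / 79.6
= 2.852 W/kg

2.852 W/kg


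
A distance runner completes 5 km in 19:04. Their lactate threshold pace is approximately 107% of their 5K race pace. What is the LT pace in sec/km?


Convert to seconds: 19 min 4 s = 1144 s
Pace per km = 1144 / 5 = 228.8 s/km
LT pace = 228.8 * 1.07 = 244.82 s/km

244.82 s/km


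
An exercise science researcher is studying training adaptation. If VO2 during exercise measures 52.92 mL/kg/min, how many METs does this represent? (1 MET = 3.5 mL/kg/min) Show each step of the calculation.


METs = VO2 / 3.5 = 52.92 / 3.5 = 15.12

15.12 METs


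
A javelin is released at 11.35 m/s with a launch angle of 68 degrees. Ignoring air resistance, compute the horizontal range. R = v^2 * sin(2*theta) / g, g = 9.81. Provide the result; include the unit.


Launch speed squared = 128.8225
sin(2 * 68 deg) = 0.694658
Range = 128.8225 * 0.694658 / 9.81
= 9.122 m

9.122 m


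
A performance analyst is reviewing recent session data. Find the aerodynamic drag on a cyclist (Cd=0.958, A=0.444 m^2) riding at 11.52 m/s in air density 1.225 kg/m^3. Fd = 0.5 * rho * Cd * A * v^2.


Fd = 0.5 * 1.225 * 0.958 * 0.444 * 11.52^2
= 0.5 * 1.225 * 0.958 * 0.444 * 132.7104
= 34.575 N

34.575 N


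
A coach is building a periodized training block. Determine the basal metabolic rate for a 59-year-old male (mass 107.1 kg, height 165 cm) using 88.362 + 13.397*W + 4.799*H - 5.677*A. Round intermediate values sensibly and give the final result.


BMR = 88.362 + 13.397*107.1 + 4.799*165 - 5.677*59
= 1980.07 kcal/day

1980.07 kcal/day


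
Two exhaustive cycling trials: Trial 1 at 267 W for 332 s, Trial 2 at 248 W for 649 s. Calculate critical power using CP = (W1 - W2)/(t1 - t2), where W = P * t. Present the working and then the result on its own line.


W1 = 267 * 332 = 88644 J
W2 = 248 * 649 = 160952 J
CP = (88644 - 160952) / (332 - 649)
= -72308 / -317
= 228.1 W

228.1 W


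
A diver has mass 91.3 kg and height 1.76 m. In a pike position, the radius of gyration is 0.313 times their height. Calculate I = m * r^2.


r = 0.313 * 1.76 = 0.55088 m
I = m * r^2 = 91.3 * 0.303469 = 27.707 kg*m^2

27.707 kg*m^2


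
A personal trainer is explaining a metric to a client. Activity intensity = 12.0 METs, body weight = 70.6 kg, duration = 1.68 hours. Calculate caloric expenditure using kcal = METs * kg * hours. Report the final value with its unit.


kcal = 12.0 * 70.6 * 1.68
= 847.2 * 1.68
= 1423.3 kcal

1423.3 kcal


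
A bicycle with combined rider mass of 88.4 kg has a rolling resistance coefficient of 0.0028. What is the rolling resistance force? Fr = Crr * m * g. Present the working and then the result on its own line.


Fr = 0.0028 * 88.4 * 9.81
= 0.24752 * 9.81
= 2.428 N

2.428 N


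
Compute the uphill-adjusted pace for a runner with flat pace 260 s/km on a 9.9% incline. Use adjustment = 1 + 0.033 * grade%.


Adjustment factor = 1 + 0.033 * 9.9 = 1.3267
Grade-adjusted pace = 260 * 1.3267 = 344.94 s/km

344.94 s/km


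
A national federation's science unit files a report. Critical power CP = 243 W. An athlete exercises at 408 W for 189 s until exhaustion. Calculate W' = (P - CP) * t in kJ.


P - CP = 408 - 243 = 165 W
W' = 165 * 189 = 31185 J
= 31185 / 1000 = 31.185 kJ

31.185 kJ


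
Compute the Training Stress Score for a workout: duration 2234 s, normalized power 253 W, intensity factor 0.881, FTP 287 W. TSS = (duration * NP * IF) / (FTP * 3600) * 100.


Product = 2234 * 253 * 0.881 = 497942.962
Base = 287 * 3600 = 1033200
TSS = 497942.962 / 1033200 * 100 = 48.19

48.19 TSS


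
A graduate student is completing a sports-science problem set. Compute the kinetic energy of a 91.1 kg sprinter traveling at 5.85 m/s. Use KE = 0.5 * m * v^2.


Velocity squared = 34.2225
KE = 0.5 * 91.1 * 34.2225 = 1558.83 J

1558.83 J


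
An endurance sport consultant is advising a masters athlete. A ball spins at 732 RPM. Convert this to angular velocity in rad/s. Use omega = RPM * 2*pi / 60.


omega = 732 * 2 * pi / 60
= 732 * 6.28318531 / 60
= 4599.292 / 60
= 76.655 rad/s

76.655 rad/s


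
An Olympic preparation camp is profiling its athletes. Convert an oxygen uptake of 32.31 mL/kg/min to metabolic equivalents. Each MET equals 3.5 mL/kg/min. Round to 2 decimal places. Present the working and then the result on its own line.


One MET = 3.5 mL/kg/min
Number of METs = 32.31 / 3.5
= 9.23 METs

9.23 METs


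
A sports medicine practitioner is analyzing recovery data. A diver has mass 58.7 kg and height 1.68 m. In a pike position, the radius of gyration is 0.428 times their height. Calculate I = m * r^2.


r = 0.428 * 1.68 = 0.71904 m
I = m * r^2 = 58.7 * 0.517019 = 30.349 kg*m^2

30.349 kg*m^2


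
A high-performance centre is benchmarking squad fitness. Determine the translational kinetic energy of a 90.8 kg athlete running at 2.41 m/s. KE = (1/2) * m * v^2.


KE = 0.5 * m * v^2
= 0.5 * 90.8 * 2.41^2
= 0.5 * 90.8 * 5.8081
= 263.69 J

263.69 J


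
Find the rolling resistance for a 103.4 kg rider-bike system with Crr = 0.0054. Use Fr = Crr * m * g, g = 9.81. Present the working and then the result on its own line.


m * g = 103.4 * 9.81 = 1014.354 N
Fr = 0.0054 * 1014.354 = 5.478 N

5.478 N


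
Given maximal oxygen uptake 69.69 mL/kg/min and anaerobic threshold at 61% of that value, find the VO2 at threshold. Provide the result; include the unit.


Percentage as decimal = 0.61
VO2 at AT = 69.69 * 0.61 = 42.51 mL/kg/min

42.51 mL/kg/min


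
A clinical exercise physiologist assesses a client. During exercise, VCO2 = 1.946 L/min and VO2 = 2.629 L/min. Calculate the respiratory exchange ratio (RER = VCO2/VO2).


RER = VCO2 / VO2
= 1.946 / 2.629
= 0.7402

0.7402


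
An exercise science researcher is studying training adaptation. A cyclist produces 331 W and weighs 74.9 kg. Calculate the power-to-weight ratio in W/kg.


P/W = power / mass
= 331 / 74.9
= 4.419 W/kg

4.419 W/kg


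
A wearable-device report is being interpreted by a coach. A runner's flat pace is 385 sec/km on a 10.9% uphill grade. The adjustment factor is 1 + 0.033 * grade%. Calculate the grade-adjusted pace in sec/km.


Factor = 1 + 0.033 * 10.9 = 1.3597
Adjusted pace = 385 * 1.3597
= 523.48 sec/km

523.48 s/km


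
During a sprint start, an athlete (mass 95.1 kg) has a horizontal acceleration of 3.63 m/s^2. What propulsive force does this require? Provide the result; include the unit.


Propulsive force = mass * acceleration
= 95.1 kg * 3.63 m/s^2
= 345.21 N

345.21 N


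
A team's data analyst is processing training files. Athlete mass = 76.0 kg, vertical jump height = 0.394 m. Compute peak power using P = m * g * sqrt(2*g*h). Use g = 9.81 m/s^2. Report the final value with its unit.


sqrt(2 * 9.81 * 0.394) = sqrt(7.73028) = 2.780338 m/s
P = 76.0 * 9.81 * 2.780338
= 2072.91 W

2072.91 W


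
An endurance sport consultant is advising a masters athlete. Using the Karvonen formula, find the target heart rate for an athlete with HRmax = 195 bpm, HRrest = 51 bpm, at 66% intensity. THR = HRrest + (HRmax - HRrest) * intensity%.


HRR = 195 - 51 = 144
THR = 51 + 144 * 0.66
= 51 + 95.04
= 146.04 bpm

146.04 bpm


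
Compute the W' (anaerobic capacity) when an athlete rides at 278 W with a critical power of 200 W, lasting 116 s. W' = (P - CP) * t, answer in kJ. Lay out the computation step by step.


Above-CP power = 78 W
Duration = 116 s
W' = 78 * 116 = 9048 J
Convert: 9048 / 1000 = 9.048 kJ

9.048 kJ


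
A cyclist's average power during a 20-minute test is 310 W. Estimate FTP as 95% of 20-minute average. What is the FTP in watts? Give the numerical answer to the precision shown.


FTP = 20-min power * 0.95
= 310 * 0.95
= 294.5 W

294.5 W


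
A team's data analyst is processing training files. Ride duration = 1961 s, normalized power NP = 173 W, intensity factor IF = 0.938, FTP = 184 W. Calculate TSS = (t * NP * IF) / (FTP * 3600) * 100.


Numerator = 1961 * 173 * 0.938 = 318219.314
Denominator = 184 * 3600 = 662400
TSS = 318219.314 / 662400 * 100
= 48.04

48.04 TSS


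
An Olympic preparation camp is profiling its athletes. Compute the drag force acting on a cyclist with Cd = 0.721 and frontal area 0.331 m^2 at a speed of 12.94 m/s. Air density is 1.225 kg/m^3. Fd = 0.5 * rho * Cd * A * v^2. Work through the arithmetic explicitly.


Step 1: v^2 = 167.4436
Step 2: Fd = 0.5 * 1.225 * 0.721 * 0.331 * 167.4436
= 24.476 N

24.476 N


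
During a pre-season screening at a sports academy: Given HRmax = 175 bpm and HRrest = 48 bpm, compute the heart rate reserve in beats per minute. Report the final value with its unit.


Heart rate reserve = maximum HR minus resting HR
HRR = 175 - 48 = 127 bpm

127 bpm


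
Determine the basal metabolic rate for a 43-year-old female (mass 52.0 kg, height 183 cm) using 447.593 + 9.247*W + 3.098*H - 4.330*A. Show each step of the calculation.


BMR = 447.593 + 9.247*52.0 + 3.098*183 - 4.330*43
= 1309.18 kcal/day

1309.18 kcal/day


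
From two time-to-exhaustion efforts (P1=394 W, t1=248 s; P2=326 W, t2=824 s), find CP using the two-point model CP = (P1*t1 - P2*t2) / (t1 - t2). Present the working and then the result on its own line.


Work in trial 1 = 97712 J
Work in trial 2 = 268624 J
Delta work = -170912 J
Delta time = -576 s
CP = -170912 / -576 = 296.72 W

296.72 W


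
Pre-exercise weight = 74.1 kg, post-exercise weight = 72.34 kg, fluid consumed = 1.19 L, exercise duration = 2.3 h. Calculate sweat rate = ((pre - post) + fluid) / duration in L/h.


Weight loss = 74.1 - 72.34 = 1.76 kg (approx L)
Total sweat = 1.76 + 1.19 = 2.95 L
Sweat rate = 2.95 / 2.3 = 1.283 L/h

1.283 L/h


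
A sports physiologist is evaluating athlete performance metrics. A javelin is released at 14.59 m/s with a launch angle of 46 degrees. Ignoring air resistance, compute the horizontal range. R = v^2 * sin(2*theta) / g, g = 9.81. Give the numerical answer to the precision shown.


Launch speed squared = 212.8681
sin(2 * 46 deg) = 0.999391
Range = 212.8681 * 0.999391 / 9.81
= 21.686 m

21.686 m


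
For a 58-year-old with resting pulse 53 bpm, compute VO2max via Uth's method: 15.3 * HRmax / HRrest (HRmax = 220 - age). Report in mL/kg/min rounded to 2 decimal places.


Step 1: HRmax = 220 - 58 = 162 bpm
Step 2: Ratio = 162 / 53 = 3.0566
Step 3: VO2max = 15.3 * 3.0566 = 46.77 mL/kg/min

46.77 mL/kg/min


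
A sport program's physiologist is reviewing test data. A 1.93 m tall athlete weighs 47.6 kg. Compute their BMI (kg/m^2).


height^2 = 3.7249 m^2
BMI = 47.6 / 3.7249 = 12.78 kg/m^2

12.78 kg/m^2


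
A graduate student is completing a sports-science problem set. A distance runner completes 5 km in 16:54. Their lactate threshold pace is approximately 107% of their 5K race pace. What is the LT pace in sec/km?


Convert to seconds: 16 min 54 s = 1014 s
Pace per km = 1014 / 5 = 202.8 s/km
LT pace = 202.8 * 1.07 = 217.0 s/km

217.0 s/km


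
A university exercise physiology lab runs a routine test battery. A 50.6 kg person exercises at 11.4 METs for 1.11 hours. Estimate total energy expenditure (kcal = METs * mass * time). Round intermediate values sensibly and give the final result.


Energy = METs * mass(kg) * time(h)
= 11.4 * 50.6 * 1.11
= 640.29 kcal

640.29 kcal


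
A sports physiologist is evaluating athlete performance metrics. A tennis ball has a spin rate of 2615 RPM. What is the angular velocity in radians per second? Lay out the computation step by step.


Convert RPM to rad/s: multiply by 2*pi and divide by 60
omega = 2615 * 2 * pi / 60
= 273.842 rad/s

273.842 rad/s


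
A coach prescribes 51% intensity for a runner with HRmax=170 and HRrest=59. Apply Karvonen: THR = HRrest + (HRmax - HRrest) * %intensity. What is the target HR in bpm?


Heart rate reserve = 170 - 59 = 111
Intensity fraction = 51 / 100 = 0.51
THR = 59 + 111 * 0.51 = 115.61 bpm

115.61 bpm


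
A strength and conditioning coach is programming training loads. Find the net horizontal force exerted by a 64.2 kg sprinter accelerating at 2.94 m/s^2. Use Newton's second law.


Newton's second law: F = m * a
F = 64.2 * 2.94 = 188.75 N

188.75 N


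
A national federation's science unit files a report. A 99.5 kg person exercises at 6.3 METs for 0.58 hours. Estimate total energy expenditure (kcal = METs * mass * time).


Energy = METs * mass(kg) * time(h)
= 6.3 * 99.5 * 0.58
= 363.57 kcal

363.57 kcal


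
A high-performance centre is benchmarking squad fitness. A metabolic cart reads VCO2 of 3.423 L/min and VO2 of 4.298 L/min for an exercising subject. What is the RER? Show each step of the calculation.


RER = VCO2 / VO2 = 3.423 / 4.298 = 0.7964

0.7964


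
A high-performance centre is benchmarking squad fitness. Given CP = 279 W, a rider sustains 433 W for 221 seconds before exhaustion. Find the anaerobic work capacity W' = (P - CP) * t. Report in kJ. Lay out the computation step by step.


Excess power = 433 - 279 = 154 W
Work above CP = 154 * 221 = 34034 J
W' = 34.034 kJ

34.034 kJ


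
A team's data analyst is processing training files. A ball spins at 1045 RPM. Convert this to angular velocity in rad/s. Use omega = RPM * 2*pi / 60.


omega = 1045 * 2 * pi / 60
= 1045 * 6.28318531 / 60
= 6565.929 / 60
= 109.432 rad/s

109.432 rad/s


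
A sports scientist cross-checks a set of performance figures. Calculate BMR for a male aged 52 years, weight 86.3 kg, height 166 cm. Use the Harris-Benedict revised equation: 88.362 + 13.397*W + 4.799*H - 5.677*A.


Substituting values:
W term = 13.397 * 86.3 = 1156.1611
H term = 4.799 * 166 = 796.634
A term = 5.677 * 52 = 295.204
BMR = 1745.95 kcal/day

1745.95 kcal/day


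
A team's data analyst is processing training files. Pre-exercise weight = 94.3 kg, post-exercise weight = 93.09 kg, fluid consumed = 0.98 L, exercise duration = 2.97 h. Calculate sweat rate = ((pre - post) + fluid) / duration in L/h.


Weight loss = 94.3 - 93.09 = 1.21 kg (approx L)
Total sweat = 1.21 + 0.98 = 2.19 L
Sweat rate = 2.19 / 2.97 = 0.737 L/h

0.737 L/h


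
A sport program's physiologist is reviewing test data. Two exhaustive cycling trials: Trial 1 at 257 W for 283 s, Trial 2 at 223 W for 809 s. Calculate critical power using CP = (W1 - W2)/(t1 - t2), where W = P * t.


W1 = 257 * 283 = 72731 J
W2 = 223 * 809 = 180407 J
CP = (72731 - 180407) / (283 - 809)
= -107676 / -526
= 204.71 W

204.71 W


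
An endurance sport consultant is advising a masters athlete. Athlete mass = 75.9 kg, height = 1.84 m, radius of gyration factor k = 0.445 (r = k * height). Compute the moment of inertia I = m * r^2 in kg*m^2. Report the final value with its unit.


r = k * height = 0.445 * 1.84 = 0.8188 m
r^2 = 0.8188^2 = 0.670433
I = 75.9 * 0.670433 = 50.886 kg*m^2

50.886 kg*m^2


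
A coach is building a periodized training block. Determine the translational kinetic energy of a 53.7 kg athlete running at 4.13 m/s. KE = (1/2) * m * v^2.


KE = 0.5 * m * v^2
= 0.5 * 53.7 * 4.13^2
= 0.5 * 53.7 * 17.0569
= 457.98 J

457.98 J


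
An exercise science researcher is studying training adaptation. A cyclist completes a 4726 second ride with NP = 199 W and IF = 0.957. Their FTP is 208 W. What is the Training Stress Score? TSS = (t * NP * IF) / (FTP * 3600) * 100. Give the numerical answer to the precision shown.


t * NP * IF = 4726 * 199 * 0.957 = 900033.618
FTP * 3600 = 748800
TSS = (900033.618 / 748800) * 100 = 120.2

120.2 TSS


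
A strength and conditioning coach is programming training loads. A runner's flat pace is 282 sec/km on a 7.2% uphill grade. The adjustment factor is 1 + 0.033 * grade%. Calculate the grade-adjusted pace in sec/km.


Factor = 1 + 0.033 * 7.2 = 1.2376
Adjusted pace = 282 * 1.2376
= 349.0 sec/km

349.0 s/km
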